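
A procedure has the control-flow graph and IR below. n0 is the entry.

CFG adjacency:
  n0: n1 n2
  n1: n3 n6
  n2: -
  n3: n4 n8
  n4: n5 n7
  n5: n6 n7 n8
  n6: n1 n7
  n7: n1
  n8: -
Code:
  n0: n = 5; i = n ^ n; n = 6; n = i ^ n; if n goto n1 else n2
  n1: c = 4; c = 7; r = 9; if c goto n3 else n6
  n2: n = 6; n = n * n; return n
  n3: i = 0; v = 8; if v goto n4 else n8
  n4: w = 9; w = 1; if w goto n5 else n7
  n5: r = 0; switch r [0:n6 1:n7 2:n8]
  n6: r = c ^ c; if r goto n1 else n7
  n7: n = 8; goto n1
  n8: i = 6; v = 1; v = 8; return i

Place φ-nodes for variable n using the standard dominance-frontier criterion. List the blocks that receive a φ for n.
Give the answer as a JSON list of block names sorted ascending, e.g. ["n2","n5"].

idom tree: n1←n0 n2←n0 n3←n1 n4←n3 n5←n4 n6←n1 n7←n1 n8←n3
Dom at joins:
  n1: preds {n0,n6,n7}: {n0} ∩ {n0,n1,n6} ∩ {n0,n1,n7} = {n0}; idom=n0
  n6: preds {n1,n5}: {n0,n1} ∩ {n0,n1,n3,n4,n5} = {n0,n1}; idom=n1
  n7: preds {n4,n5,n6}: {n0,n1,n3,n4} ∩ {n0,n1,n3,n4,n5} ∩ {n0,n1,n6} = {n0,n1}; idom=n1
  n8: preds {n3,n5}: {n0,n1,n3} ∩ {n0,n1,n3,n4,n5} = {n0,n1,n3}; idom=n3

DF walk-up:
  n1←n0: walk · to n0
  n1←n6: walk n6→n1 to n0
  n1←n7: walk n7→n1 to n0
  n6←n1: walk · to n1
  n6←n5: walk n5→n4→n3 to n1
  n7←n4: walk n4→n3 to n1
  n7←n5: walk n5→n4→n3 to n1
  n7←n6: walk n6 to n1
  n8←n3: walk · to n3
  n8←n5: walk n5→n4 to n3
  n0: DF=∅
  n1: DF={n1}
  n2: DF=∅
  n3: DF={n6,n7}
  n4: DF={n6,n7,n8}
  n5: DF={n6,n7,n8}
  n6: DF={n1,n7}
  n7: DF={n1}
  n8: DF=∅

φ for n: defs {n0,n2,n7}
  DF⁺ = {n1}

Answer: ["n1"]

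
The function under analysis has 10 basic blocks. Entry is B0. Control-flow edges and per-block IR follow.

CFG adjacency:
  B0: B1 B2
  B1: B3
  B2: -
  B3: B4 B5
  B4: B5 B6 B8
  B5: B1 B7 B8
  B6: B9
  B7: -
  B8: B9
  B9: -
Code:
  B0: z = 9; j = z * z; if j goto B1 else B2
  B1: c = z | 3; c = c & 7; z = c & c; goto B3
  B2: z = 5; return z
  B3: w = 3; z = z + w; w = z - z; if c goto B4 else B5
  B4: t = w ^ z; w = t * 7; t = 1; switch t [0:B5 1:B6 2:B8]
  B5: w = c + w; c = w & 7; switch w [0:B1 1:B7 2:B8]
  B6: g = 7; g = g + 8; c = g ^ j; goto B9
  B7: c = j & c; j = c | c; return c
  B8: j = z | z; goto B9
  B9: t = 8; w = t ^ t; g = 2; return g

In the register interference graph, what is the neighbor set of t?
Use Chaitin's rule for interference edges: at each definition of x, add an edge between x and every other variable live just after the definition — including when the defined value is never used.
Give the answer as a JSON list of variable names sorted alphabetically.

Answer: ["c", "j", "w", "z"]

Derivation:
Per-block:
  B0 def {j,z} use ∅
  B1 def {c,z} use {z}
  B2 def {z} use ∅
  B3 def {w,z} use {c,z}
  B4 def {t,w} use {w,z}
  B5 def {c,w} use {c,w}
  B6 def {c,g} use {j}
  B7 def {c,j} use {c,j}
  B8 def {j} use {z}
  B9 def {g,t,w} use ∅

Live sets:
  B0 li=∅ lo={j,z}
  B1 li={j,z} lo={c,j,z}
  B2 li=∅ lo=∅
  B3 li={c,j,z} lo={c,j,w,z}
  B4 li={c,j,w,z} lo={c,j,w,z}
  B5 li={c,j,w,z} lo={c,j,z}
  B6 li={j} lo=∅
  B7 li={c,j} lo=∅
  B8 li={z} lo=∅
  B9 li=∅ lo=∅

Interfere edges:
  c↔{j,t,w,z}
  g↔{j}
  j↔{c,g,t,w,z}
  t↔{c,j,w,z}
  w↔{c,j,t,z}
  z↔{c,j,t,w}

N(t) = ["c", "j", "w", "z"]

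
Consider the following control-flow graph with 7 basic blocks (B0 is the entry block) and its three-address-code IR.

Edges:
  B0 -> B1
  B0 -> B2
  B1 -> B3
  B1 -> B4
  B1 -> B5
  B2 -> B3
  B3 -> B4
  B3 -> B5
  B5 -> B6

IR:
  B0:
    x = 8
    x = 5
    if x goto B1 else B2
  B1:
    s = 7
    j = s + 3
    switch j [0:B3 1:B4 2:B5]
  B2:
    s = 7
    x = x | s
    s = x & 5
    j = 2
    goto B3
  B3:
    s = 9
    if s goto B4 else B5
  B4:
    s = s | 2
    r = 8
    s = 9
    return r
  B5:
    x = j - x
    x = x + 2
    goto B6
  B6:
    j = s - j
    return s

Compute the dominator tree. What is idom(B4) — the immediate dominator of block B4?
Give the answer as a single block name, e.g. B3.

Answer: B0

Derivation:
idom tree: B1←B0 B2←B0 B3←B0 B4←B0 B5←B0 B6←B5
Dom at joins:
  B3: preds {B1,B2}: {B0,B1} ∩ {B0,B2} = {B0}; idom=B0
  B4: preds {B1,B3}: {B0,B1} ∩ {B0,B3} = {B0}; idom=B0
  B5: preds {B1,B3}: {B0,B1} ∩ {B0,B3} = {B0}; idom=B0

idom(B4) = B0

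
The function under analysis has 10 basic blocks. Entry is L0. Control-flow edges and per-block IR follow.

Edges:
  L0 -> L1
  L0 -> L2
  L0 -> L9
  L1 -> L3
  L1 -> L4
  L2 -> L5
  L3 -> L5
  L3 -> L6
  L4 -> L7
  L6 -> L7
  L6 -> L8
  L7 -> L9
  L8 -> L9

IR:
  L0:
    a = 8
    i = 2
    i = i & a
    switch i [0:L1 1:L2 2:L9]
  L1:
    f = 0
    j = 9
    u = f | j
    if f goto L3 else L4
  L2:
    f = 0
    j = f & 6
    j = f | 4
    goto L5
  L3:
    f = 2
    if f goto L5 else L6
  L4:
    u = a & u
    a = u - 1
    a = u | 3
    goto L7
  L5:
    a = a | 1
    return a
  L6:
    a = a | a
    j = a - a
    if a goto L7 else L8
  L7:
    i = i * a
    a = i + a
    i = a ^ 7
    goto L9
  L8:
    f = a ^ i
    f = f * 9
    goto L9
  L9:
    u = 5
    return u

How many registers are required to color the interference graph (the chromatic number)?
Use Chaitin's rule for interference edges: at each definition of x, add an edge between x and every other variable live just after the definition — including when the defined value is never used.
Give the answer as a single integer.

Per-block:
  L0 def {a,i} use ∅
  L1 def {f,j,u} use ∅
  L2 def {f,j} use ∅
  L3 def {f} use ∅
  L4 def {a,u} use {a,u}
  L5 def {a} use {a}
  L6 def {a,j} use {a}
  L7 def {a,i} use {a,i}
  L8 def {f} use {a,i}
  L9 def {u} use ∅

Live sets:
  L0: in=∅ out={a,i}
  L1: in={a,i} out={a,i,u}
  L2: in={a} out={a}
  L3: in={a,i} out={a,i}
  L4: in={a,i,u} out={a,i}
  L5: in={a} out=∅
  L6: in={a,i} out={a,i}
  L7: in={a,i} out=∅
  L8: in={a,i} out=∅
  L9: in=∅ out=∅

Interference:
  a↔{f,i,j,u}
  f↔{a,i,j,u}
  i↔{a,f,j,u}
  j↔{a,f,i}
  u↔{a,f,i}

Colouring:
  {a,f,i,j} pairwise interfere (4-clique) ⇒ χ ≥ 4
  4-colouring: c0={a}  c1={f}  c2={i}  c3={j,u}
  χ = 4

Answer: 4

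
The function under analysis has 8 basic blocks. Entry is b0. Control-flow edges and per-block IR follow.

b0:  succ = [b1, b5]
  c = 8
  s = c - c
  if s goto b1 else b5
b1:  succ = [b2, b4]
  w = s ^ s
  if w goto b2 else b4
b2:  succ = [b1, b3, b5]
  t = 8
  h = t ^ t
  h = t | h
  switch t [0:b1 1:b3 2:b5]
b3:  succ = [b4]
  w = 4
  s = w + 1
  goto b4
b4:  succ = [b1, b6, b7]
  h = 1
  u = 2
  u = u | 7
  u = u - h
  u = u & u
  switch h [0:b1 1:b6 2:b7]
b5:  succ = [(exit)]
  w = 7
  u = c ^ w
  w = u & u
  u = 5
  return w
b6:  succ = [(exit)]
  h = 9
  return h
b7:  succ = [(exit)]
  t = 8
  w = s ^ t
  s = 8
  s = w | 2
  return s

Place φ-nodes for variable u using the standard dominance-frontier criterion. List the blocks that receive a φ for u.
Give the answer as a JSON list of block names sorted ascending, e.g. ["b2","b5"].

Answer: ["b1", "b5"]

Derivation:
idom tree: b1←b0 b2←b1 b3←b2 b4←b1 b5←b0 b6←b4 b7←b4
Dom at joins:
  b1: preds {b0,b2,b4}: {b0} ∩ {b0,b1,b2} ∩ {b0,b1,b4} = {b0}; idom=b0
  b4: preds {b1,b3}: {b0,b1} ∩ {b0,b1,b2,b3} = {b0,b1}; idom=b1
  b5: preds {b0,b2}: {b0} ∩ {b0,b1,b2} = {b0}; idom=b0

DF derivation:
  b1←b0: walk · to b0
  b1←b2: walk b2→b1 to b0
  b1←b4: walk b4→b1 to b0
  b4←b1: walk · to b1
  b4←b3: walk b3→b2 to b1
  b5←b0: walk · to b0
  b5←b2: walk b2→b1 to b0
  b0: DF=∅
  b1: DF={b1,b5}
  b2: DF={b1,b4,b5}
  b3: DF={b4}
  b4: DF={b1}
  b5: DF=∅
  b6: DF=∅
  b7: DF=∅

φ for u: defs {b4,b5}
  DF⁺ = {b1,b5}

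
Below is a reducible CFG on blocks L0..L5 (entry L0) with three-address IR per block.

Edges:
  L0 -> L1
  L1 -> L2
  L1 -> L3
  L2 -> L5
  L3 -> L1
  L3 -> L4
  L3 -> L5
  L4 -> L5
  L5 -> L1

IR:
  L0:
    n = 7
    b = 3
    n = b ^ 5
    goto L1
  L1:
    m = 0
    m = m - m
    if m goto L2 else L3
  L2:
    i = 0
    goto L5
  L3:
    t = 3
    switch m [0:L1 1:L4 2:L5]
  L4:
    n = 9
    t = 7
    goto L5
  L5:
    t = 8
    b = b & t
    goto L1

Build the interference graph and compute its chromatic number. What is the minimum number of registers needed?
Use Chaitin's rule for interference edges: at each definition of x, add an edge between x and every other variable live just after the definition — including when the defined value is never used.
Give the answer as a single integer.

Answer: 3

Working:
Per-block:
  L0: {b,n} / ∅
  L1: {m} / ∅
  L2: {i} / ∅
  L3: {t} / {m}
  L4: {n,t} / ∅
  L5: {b,t} / {b}

Live sets:
  live L0: ∅→{b}
  live L1: {b}→{b,m}
  live L2: {b}→{b}
  live L3: {b,m}→{b}
  live L4: {b}→{b}
  live L5: {b}→{b}

Conflict graph:
  b↔{i,m,n,t}
  i↔{b}
  m↔{b,t}
  n↔{b}
  t↔{b,m}

Colouring:
  {b,m,t} pairwise interfere (3-clique) ⇒ χ ≥ 3
  assign b→c0 i→c1 m→c1 n→c1 t→c2 — no edge inside a register ⇒ χ ≤ 3
  χ = 3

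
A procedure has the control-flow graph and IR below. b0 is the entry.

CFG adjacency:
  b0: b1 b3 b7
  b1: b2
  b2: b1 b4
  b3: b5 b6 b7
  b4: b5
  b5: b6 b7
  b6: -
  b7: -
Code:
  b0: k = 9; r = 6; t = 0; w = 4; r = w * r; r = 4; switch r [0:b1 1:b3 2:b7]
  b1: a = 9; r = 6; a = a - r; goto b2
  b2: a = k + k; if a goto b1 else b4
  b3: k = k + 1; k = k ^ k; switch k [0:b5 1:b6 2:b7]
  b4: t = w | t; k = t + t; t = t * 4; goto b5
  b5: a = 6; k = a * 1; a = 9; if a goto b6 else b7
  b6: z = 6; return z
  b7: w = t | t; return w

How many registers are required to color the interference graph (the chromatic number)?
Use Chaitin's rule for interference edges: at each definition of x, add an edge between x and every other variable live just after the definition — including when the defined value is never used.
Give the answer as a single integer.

Answer: 5

Working:
Per-block:
  b0: def={k,r,t,w} ue=∅
  b1: def={a,r} ue=∅
  b2: def={a} ue={k}
  b3: def={k} ue={k}
  b4: def={k,t} ue={t,w}
  b5: def={a,k} ue=∅
  b6: def={z} ue=∅
  b7: def={w} ue={t}

Live sets:
  live b0: ∅→{k,t,w}
  live b1: {k,t,w}→{k,t,w}
  live b2: {k,t,w}→{k,t,w}
  live b3: {k,t}→{t}
  live b4: {t,w}→{t}
  live b5: {t}→{t}
  live b6: ∅→∅
  live b7: {t}→∅

Interfere edges:
  a — {k,r,t,w}
  k — {a,r,t,w}
  r — {a,k,t,w}
  t — {a,k,r,w}
  w — {a,k,r,t}
  z — ∅

Colouring:
  lower bound: {a,k,r,t,w} mutually conflict ⇒ χ ≥ 5
  assign a→c0 k→c1 r→c2 t→c3 w→c4 z→c0 — no edge inside a register ⇒ χ ≤ 5
  χ = 5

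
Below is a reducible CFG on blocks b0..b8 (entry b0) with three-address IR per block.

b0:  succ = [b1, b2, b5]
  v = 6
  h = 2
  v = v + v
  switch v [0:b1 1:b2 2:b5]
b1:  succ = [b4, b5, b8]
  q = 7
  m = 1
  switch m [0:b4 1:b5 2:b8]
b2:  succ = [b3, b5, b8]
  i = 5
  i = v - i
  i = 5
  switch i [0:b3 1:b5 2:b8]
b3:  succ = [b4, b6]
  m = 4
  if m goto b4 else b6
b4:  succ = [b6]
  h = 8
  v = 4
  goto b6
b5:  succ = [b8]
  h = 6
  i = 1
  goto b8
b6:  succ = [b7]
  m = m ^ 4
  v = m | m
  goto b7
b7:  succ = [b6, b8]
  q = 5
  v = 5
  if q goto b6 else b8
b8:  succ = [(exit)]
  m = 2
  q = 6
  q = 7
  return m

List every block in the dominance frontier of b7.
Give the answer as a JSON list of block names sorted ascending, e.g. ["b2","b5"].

Answer: ["b6", "b8"]

Working:
idom tree: b1←b0 b2←b0 b3←b2 b4←b0 b5←b0 b6←b0 b7←b6 b8←b0
Join-block Dom:
  b4: preds {b1,b3}: {b0,b1} ∩ {b0,b2,b3} = {b0}; idom=b0
  b5: preds {b0,b1,b2}: {b0} ∩ {b0,b1} ∩ {b0,b2} = {b0}; idom=b0
  b6: preds {b3,b4,b7}: {b0,b2,b3} ∩ {b0,b4} ∩ {b0,b6,b7} = {b0}; idom=b0
  b8: preds {b1,b2,b5,b7}: {b0,b1} ∩ {b0,b2} ∩ {b0,b5} ∩ {b0,b6,b7} = {b0}; idom=b0

DF derivation:
  b4←b1: walk b1 to b0
  b4←b3: walk b3→b2 to b0
  b5←b0: walk · to b0
  b5←b1: walk b1 to b0
  b5←b2: walk b2 to b0
  b6←b3: walk b3→b2 to b0
  b6←b4: walk b4 to b0
  b6←b7: walk b7→b6 to b0
  b8←b1: walk b1 to b0
  b8←b2: walk b2 to b0
  b8←b5: walk b5 to b0
  b8←b7: walk b7→b6 to b0
  b0 → ∅
  b1 → {b4,b5,b8}
  b2 → {b4,b5,b6,b8}
  b3 → {b4,b6}
  b4 → {b6}
  b5 → {b8}
  b6 → {b6,b8}
  b7 → {b6,b8}
  b8 → ∅

DF(b7) = ["b6", "b8"]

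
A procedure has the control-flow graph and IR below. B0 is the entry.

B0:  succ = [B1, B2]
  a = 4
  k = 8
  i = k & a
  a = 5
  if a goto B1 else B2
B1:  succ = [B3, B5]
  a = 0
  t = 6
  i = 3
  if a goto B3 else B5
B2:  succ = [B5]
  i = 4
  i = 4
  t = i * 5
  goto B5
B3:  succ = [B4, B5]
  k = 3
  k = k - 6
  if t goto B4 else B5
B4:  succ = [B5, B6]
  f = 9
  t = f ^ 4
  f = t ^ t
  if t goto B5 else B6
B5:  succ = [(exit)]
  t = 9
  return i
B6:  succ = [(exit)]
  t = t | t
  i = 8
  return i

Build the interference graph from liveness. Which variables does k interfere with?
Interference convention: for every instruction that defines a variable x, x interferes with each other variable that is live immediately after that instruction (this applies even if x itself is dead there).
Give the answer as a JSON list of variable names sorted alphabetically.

Answer: ["a", "i", "t"]

Working:
def/use:
  B0: def={a,i,k} ue=∅
  B1: def={a,i,t} ue=∅
  B2: def={i,t} ue=∅
  B3: def={k} ue={t}
  B4: def={f,t} ue=∅
  B5: def={t} ue={i}
  B6: def={i,t} ue={t}

Liveness:
  live B0: ∅→∅
  live B1: ∅→{i,t}
  live B2: ∅→{i}
  live B3: {i,t}→{i}
  live B4: {i}→{i,t}
  live B5: {i}→∅
  live B6: {t}→∅

Interfere edges:
  a: {i,k,t}
  f: {i,t}
  i: {a,f,k,t}
  k: {a,i,t}
  t: {a,f,i,k}

N(k) = ["a", "i", "t"]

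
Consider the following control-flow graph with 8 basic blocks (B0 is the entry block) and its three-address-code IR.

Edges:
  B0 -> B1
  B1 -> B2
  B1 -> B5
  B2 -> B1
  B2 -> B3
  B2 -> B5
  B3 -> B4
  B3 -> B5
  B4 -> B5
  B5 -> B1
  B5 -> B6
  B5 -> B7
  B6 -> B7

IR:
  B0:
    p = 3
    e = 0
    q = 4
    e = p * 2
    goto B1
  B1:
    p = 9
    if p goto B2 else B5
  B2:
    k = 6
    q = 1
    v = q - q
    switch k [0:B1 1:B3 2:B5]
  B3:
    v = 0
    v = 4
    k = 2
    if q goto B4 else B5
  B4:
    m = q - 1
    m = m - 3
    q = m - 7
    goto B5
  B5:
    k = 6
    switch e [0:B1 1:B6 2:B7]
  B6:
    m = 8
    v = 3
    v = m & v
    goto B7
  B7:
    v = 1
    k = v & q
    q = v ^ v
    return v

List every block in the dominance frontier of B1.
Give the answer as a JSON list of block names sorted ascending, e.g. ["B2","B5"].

Answer: ["B1"]

Derivation:
idom tree: B1←B0 B2←B1 B3←B2 B4←B3 B5←B1 B6←B5 B7←B5
Dom at joins:
  B1: preds {B0,B2,B5}: {B0} ∩ {B0,B1,B2} ∩ {B0,B1,B5} = {B0}; idom=B0
  B5: preds {B1,B2,B3,B4}: {B0,B1} ∩ {B0,B1,B2} ∩ {B0,B1,B2,B3} ∩ {B0,B1,B2,B3,B4} = {B0,B1}; idom=B1
  B7: preds {B5,B6}: {B0,B1,B5} ∩ {B0,B1,B5,B6} = {B0,B1,B5}; idom=B5

DF walk-up:
  join B1 pred B0: · stop@B0
  join B1 pred B2: B2→B1 stop@B0
  join B1 pred B5: B5→B1 stop@B0
  join B5 pred B1: · stop@B1
  join B5 pred B2: B2 stop@B1
  join B5 pred B3: B3→B2 stop@B1
  join B5 pred B4: B4→B3→B2 stop@B1
  join B7 pred B5: · stop@B5
  join B7 pred B6: B6 stop@B5
  B0 → ∅
  B1 → {B1}
  B2 → {B1,B5}
  B3 → {B5}
  B4 → {B5}
  B5 → {B1}
  B6 → {B7}
  B7 → ∅

DF(B1) = ["B1"]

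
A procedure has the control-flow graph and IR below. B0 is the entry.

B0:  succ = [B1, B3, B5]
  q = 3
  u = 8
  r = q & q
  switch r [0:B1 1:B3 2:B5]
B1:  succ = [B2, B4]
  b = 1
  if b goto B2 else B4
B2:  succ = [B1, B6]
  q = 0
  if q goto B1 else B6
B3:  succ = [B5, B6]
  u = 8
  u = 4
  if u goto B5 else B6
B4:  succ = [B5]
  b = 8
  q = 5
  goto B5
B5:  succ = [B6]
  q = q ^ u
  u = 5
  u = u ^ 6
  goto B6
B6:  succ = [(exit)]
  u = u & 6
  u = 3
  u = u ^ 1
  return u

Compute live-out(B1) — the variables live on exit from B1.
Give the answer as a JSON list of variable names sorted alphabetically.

Per-block:
  B0: def={q,r,u} ue=∅
  B1: def={b} ue=∅
  B2: def={q} ue=∅
  B3: def={u} ue=∅
  B4: def={b,q} ue=∅
  B5: def={q,u} ue={q,u}
  B6: def={u} ue={u}

Backward fixpoint:
  live B0: ∅→{q,u}
  live B1: {u}→{u}
  live B2: {u}→{u}
  live B3: {q}→{q,u}
  live B4: {u}→{q,u}
  live B5: {q,u}→{u}
  live B6: {u}→∅

live-out(B1) = ["u"]

Answer: ["u"]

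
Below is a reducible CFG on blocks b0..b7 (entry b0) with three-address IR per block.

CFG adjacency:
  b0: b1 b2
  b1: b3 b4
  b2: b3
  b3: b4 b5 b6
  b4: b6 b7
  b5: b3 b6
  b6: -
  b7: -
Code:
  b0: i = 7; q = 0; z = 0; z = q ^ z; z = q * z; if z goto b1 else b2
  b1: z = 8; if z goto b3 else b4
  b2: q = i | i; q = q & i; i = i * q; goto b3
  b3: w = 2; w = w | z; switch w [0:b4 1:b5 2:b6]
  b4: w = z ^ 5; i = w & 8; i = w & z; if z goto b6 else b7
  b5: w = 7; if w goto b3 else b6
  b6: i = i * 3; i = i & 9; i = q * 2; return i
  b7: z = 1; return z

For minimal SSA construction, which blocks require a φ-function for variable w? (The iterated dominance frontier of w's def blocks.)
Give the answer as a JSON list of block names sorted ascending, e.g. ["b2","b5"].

Answer: ["b3", "b4", "b6"]

Working:
idom tree: b1←b0 b2←b0 b3←b0 b4←b0 b5←b3 b6←b0 b7←b4
Join-block Dom:
  b3: preds {b1,b2,b5}: {b0,b1} ∩ {b0,b2} ∩ {b0,b3,b5} = {b0}; idom=b0
  b4: preds {b1,b3}: {b0,b1} ∩ {b0,b3} = {b0}; idom=b0
  b6: preds {b3,b4,b5}: {b0,b3} ∩ {b0,b4} ∩ {b0,b3,b5} = {b0}; idom=b0

DF derivation:
  join b3 pred b1: b1 stop@b0
  join b3 pred b2: b2 stop@b0
  join b3 pred b5: b5→b3 stop@b0
  join b4 pred b1: b1 stop@b0
  join b4 pred b3: b3 stop@b0
  join b6 pred b3: b3 stop@b0
  join b6 pred b4: b4 stop@b0
  join b6 pred b5: b5→b3 stop@b0
  DF(b0)=∅
  DF(b1)={b3,b4}
  DF(b2)={b3}
  DF(b3)={b3,b4,b6}
  DF(b4)={b6}
  DF(b5)={b3,b6}
  DF(b6)=∅
  DF(b7)=∅

φ for w: defs {b3,b4,b5}
  DF⁺ = {b3,b4,b6}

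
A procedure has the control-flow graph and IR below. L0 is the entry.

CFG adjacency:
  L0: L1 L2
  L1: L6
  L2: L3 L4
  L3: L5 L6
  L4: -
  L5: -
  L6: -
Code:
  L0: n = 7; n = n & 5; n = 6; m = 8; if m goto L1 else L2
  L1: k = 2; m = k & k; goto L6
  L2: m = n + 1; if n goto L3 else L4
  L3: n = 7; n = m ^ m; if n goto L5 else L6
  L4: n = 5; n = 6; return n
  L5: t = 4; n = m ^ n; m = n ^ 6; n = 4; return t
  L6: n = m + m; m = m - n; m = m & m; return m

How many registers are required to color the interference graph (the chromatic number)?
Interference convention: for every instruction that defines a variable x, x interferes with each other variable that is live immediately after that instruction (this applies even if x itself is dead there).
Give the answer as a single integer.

Block summaries:
  L0: def={m,n} ue=∅
  L1: def={k,m} ue=∅
  L2: def={m} ue={n}
  L3: def={n} ue={m}
  L4: def={n} ue=∅
  L5: def={m,n,t} ue={m,n}
  L6: def={m,n} ue={m}

Backward fixpoint:
  live L0: ∅→{n}
  live L1: ∅→{m}
  live L2: {n}→{m}
  live L3: {m}→{m,n}
  live L4: ∅→∅
  live L5: {m,n}→∅
  live L6: {m}→∅

Conflict graph:
  k — ∅
  m — {n,t}
  n — {m,t}
  t — {m,n}

Colouring:
  clique {m,n,t} ⇒ need ≥ 3
  assign k→R0 m→R0 n→R1 t→R2 — no edge inside a register ⇒ χ ≤ 3
  χ = 3

Answer: 3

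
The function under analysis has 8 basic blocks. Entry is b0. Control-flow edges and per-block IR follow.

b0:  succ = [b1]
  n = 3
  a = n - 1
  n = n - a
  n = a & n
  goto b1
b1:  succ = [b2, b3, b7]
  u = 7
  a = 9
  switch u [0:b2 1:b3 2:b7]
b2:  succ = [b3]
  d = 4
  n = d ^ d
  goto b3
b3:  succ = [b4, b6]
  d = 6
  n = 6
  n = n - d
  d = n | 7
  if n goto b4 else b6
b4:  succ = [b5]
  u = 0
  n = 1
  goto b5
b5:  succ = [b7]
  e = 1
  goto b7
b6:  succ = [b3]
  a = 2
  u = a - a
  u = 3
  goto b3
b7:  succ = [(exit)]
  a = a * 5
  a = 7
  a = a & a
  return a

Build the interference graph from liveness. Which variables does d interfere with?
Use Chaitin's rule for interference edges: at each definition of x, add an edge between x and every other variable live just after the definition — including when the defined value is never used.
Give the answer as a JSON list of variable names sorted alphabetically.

Answer: ["a", "n"]

Derivation:
Per-block:
  b0: def={a,n} ue=∅
  b1: def={a,u} ue=∅
  b2: def={d,n} ue=∅
  b3: def={d,n} ue=∅
  b4: def={n,u} ue=∅
  b5: def={e} ue=∅
  b6: def={a,u} ue=∅
  b7: def={a} ue={a}

Backward fixpoint:
  live b0: ∅→∅
  live b1: ∅→{a}
  live b2: {a}→{a}
  live b3: {a}→{a}
  live b4: {a}→{a}
  live b5: {a}→{a}
  live b6: ∅→{a}
  live b7: {a}→∅

Interfere edges:
  a↔{d,e,n,u}
  d↔{a,n}
  e↔{a}
  n↔{a,d}
  u↔{a}

N(d) = ["a", "n"]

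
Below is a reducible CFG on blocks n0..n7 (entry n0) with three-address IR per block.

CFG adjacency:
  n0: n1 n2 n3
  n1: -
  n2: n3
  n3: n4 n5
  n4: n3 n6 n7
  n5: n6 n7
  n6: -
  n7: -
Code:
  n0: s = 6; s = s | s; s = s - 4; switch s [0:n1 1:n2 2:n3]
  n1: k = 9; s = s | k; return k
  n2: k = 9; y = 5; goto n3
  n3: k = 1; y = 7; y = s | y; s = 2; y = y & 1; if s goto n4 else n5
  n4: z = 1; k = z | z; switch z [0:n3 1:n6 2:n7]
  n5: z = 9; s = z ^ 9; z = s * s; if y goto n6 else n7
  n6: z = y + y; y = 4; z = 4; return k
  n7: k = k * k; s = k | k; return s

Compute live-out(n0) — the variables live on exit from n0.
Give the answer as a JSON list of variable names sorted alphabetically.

Per-block:
  n0 def {s} use ∅
  n1 def {k,s} use {s}
  n2 def {k,y} use ∅
  n3 def {k,s,y} use {s}
  n4 def {k,z} use ∅
  n5 def {s,z} use {y}
  n6 def {y,z} use {k,y}
  n7 def {k,s} use {k}

Backward fixpoint:
  n0 li=∅ lo={s}
  n1 li={s} lo=∅
  n2 li={s} lo={s}
  n3 li={s} lo={k,s,y}
  n4 li={s,y} lo={k,s,y}
  n5 li={k,y} lo={k,y}
  n6 li={k,y} lo=∅
  n7 li={k} lo=∅

live-out(n0) = ["s"]

Answer: ["s"]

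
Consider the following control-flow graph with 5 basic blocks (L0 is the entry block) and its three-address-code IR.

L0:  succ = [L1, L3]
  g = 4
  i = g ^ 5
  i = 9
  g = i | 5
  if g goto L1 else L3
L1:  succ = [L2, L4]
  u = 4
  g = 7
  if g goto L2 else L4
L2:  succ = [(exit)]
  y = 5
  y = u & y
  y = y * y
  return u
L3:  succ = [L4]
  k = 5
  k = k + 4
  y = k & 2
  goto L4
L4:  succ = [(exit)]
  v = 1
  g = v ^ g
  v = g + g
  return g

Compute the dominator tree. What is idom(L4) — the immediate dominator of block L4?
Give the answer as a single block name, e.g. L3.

Answer: L0

Working:
idom tree: L1←L0 L2←L1 L3←L0 L4←L0
Join-block Dom:
  L4: preds {L1,L3}: {L0,L1} ∩ {L0,L3} = {L0}; idom=L0

idom(L4) = L0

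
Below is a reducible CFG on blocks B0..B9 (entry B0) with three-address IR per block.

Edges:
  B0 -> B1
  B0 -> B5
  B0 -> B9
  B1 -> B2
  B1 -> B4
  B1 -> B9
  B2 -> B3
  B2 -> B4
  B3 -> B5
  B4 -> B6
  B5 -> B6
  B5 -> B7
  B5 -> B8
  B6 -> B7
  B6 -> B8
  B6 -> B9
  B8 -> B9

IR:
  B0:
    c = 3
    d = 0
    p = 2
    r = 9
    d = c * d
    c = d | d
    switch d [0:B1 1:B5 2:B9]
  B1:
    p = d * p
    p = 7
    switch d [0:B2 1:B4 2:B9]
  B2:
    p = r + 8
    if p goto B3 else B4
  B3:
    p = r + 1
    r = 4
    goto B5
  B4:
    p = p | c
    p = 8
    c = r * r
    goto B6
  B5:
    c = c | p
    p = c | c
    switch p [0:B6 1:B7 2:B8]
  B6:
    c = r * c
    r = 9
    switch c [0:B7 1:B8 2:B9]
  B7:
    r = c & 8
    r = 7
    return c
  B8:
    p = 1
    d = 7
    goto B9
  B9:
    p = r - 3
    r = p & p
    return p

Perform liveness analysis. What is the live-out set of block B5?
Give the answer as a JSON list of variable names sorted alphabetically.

Answer: ["c", "r"]

Analysis:
Per-block:
  B0: {c,d,p,r} / ∅
  B1: {p} / {d,p}
  B2: {p} / {r}
  B3: {p,r} / {r}
  B4: {c,p} / {c,p,r}
  B5: {c,p} / {c,p}
  B6: {c,r} / {c,r}
  B7: {r} / {c}
  B8: {d,p} / ∅
  B9: {p,r} / {r}

Backward fixpoint:
  live B0: ∅→{c,d,p,r}
  live B1: {c,d,p,r}→{c,p,r}
  live B2: {c,r}→{c,p,r}
  live B3: {c,r}→{c,p,r}
  live B4: {c,p,r}→{c,r}
  live B5: {c,p,r}→{c,r}
  live B6: {c,r}→{c,r}
  live B7: {c}→∅
  live B8: {r}→{r}
  live B9: {r}→∅

live-out(B5) = ["c", "r"]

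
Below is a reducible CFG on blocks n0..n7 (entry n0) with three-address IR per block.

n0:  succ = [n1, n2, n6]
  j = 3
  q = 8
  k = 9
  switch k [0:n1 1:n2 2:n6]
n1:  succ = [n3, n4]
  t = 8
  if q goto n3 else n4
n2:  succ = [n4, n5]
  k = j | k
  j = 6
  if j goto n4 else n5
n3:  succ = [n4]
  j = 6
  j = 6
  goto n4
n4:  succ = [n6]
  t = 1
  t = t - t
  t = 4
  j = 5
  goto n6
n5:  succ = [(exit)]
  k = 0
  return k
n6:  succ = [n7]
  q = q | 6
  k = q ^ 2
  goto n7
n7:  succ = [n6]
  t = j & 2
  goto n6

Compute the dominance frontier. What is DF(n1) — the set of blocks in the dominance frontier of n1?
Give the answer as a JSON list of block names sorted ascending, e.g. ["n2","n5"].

Answer: ["n4"]

Derivation:
idom tree: n1←n0 n2←n0 n3←n1 n4←n0 n5←n2 n6←n0 n7←n6
Join-block Dom:
  n4: preds {n1,n2,n3}: {n0,n1} ∩ {n0,n2} ∩ {n0,n1,n3} = {n0}; idom=n0
  n6: preds {n0,n4,n7}: {n0} ∩ {n0,n4} ∩ {n0,n6,n7} = {n0}; idom=n0

Frontier:
  join n4 pred n1: n1 stop@n0
  join n4 pred n2: n2 stop@n0
  join n4 pred n3: n3→n1 stop@n0
  join n6 pred n0: · stop@n0
  join n6 pred n4: n4 stop@n0
  join n6 pred n7: n7→n6 stop@n0
  n0 → ∅
  n1 → {n4}
  n2 → {n4}
  n3 → {n4}
  n4 → {n6}
  n5 → ∅
  n6 → {n6}
  n7 → {n6}

DF(n1) = ["n4"]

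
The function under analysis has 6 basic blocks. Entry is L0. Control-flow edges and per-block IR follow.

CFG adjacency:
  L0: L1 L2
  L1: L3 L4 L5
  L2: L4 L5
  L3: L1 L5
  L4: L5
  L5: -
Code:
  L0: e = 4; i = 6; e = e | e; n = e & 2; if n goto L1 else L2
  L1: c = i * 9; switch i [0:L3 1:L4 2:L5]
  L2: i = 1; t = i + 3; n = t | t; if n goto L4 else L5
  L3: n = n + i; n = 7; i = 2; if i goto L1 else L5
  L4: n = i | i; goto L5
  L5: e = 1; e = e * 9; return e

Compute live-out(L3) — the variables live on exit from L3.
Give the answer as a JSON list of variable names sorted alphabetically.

Per-block:
  L0: def={e,i,n} ue=∅
  L1: def={c} ue={i}
  L2: def={i,n,t} ue=∅
  L3: def={i,n} ue={i,n}
  L4: def={n} ue={i}
  L5: def={e} ue=∅

Live sets:
  L0: in=∅ out={i,n}
  L1: in={i,n} out={i,n}
  L2: in=∅ out={i}
  L3: in={i,n} out={i,n}
  L4: in={i} out=∅
  L5: in=∅ out=∅

live-out(L3) = ["i", "n"]

Answer: ["i", "n"]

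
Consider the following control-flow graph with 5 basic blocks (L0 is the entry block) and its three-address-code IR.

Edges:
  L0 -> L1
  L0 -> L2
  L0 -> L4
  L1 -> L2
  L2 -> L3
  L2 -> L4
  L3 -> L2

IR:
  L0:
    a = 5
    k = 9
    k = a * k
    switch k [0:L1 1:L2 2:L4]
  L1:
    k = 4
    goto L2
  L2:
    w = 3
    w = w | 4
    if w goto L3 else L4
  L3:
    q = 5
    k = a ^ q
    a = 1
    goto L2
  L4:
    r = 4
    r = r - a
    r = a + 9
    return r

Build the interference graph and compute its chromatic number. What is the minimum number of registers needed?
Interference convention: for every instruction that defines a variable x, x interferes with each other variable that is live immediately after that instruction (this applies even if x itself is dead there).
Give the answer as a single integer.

def/use:
  L0: def={a,k} ue=∅
  L1: def={k} ue=∅
  L2: def={w} ue=∅
  L3: def={a,k,q} ue={a}
  L4: def={r} ue={a}

Liveness:
  L0 li=∅ lo={a}
  L1 li={a} lo={a}
  L2 li={a} lo={a}
  L3 li={a} lo={a}
  L4 li={a} lo=∅

Interfere edges:
  a — {k,q,r,w}
  k — {a}
  q — {a}
  r — {a}
  w — {a}

Registers:
  clique {a,k} ⇒ need ≥ 2
  2-colouring: R0={a}  R1={k,q,r,w}
  χ = 2

Answer: 2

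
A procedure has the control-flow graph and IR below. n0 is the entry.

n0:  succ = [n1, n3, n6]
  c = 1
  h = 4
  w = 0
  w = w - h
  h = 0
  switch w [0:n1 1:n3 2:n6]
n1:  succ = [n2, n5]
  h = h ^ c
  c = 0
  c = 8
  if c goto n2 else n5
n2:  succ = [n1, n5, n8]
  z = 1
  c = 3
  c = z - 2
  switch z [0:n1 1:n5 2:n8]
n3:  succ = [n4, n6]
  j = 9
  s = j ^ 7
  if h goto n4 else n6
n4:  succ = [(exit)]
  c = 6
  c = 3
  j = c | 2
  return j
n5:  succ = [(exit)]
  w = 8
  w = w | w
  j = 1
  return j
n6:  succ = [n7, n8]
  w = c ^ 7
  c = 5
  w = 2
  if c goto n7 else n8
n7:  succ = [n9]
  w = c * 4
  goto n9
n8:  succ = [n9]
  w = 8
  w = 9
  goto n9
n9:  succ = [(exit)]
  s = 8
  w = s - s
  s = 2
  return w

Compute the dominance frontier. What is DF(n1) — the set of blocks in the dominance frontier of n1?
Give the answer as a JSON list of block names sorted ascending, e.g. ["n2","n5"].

Answer: ["n1", "n8"]

Working:
idom tree: n1←n0 n2←n1 n3←n0 n4←n3 n5←n1 n6←n0 n7←n6 n8←n0 n9←n0
Join-block Dom:
  n1: preds {n0,n2}: {n0} ∩ {n0,n1,n2} = {n0}; idom=n0
  n5: preds {n1,n2}: {n0,n1} ∩ {n0,n1,n2} = {n0,n1}; idom=n1
  n6: preds {n0,n3}: {n0} ∩ {n0,n3} = {n0}; idom=n0
  n8: preds {n2,n6}: {n0,n1,n2} ∩ {n0,n6} = {n0}; idom=n0
  n9: preds {n7,n8}: {n0,n6,n7} ∩ {n0,n8} = {n0}; idom=n0

Frontier:
  join n1 pred n0: · stop@n0
  join n1 pred n2: n2→n1 stop@n0
  join n5 pred n1: · stop@n1
  join n5 pred n2: n2 stop@n1
  join n6 pred n0: · stop@n0
  join n6 pred n3: n3 stop@n0
  join n8 pred n2: n2→n1 stop@n0
  join n8 pred n6: n6 stop@n0
  join n9 pred n7: n7→n6 stop@n0
  join n9 pred n8: n8 stop@n0
  n0 → ∅
  n1 → {n1,n8}
  n2 → {n1,n5,n8}
  n3 → {n6}
  n4 → ∅
  n5 → ∅
  n6 → {n8,n9}
  n7 → {n9}
  n8 → {n9}
  n9 → ∅

DF(n1) = ["n1", "n8"]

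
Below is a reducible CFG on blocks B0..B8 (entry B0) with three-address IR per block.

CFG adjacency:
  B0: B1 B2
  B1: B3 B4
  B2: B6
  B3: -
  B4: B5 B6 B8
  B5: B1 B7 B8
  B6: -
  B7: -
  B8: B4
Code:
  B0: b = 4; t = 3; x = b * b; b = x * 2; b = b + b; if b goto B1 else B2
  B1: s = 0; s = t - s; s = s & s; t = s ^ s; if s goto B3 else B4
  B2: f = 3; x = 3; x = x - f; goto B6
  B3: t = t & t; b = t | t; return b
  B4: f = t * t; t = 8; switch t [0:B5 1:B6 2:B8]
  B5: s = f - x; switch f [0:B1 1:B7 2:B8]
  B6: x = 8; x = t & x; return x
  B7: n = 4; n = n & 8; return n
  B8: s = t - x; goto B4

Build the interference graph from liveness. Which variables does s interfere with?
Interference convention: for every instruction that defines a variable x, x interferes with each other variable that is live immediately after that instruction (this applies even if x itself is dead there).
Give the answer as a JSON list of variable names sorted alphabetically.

Block summaries:
  B0 def {b,t,x} use ∅
  B1 def {s,t} use {t}
  B2 def {f,x} use ∅
  B3 def {b,t} use {t}
  B4 def {f,t} use {t}
  B5 def {s} use {f,x}
  B6 def {x} use {t}
  B7 def {n} use ∅
  B8 def {s} use {t,x}

Liveness:
  B0 li=∅ lo={t,x}
  B1 li={t,x} lo={t,x}
  B2 li={t} lo={t}
  B3 li={t} lo=∅
  B4 li={t,x} lo={f,t,x}
  B5 li={f,t,x} lo={t,x}
  B6 li={t} lo=∅
  B7 li=∅ lo=∅
  B8 li={t,x} lo={t,x}

Interfere edges:
  b: {t,x}
  f: {s,t,x}
  n: ∅
  s: {f,t,x}
  t: {b,f,s,x}
  x: {b,f,s,t}

N(s) = ["f", "t", "x"]

Answer: ["f", "t", "x"]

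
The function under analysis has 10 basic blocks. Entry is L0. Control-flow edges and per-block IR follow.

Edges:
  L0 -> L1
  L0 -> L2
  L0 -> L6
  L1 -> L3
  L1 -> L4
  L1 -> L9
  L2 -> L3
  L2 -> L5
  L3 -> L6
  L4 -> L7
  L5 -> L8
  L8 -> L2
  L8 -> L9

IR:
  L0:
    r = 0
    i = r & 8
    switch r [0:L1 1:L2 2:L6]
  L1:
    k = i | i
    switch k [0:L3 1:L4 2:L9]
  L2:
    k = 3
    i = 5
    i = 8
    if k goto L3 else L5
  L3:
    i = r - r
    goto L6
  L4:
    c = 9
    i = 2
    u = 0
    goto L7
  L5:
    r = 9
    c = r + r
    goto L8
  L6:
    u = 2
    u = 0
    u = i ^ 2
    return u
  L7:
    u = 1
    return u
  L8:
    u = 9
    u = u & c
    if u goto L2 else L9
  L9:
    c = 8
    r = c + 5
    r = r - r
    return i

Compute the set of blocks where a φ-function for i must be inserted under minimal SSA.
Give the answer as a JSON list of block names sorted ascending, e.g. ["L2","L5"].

Answer: ["L2", "L3", "L6", "L9"]

Analysis:
idom tree: L1←L0 L2←L0 L3←L0 L4←L1 L5←L2 L6←L0 L7←L4 L8←L5 L9←L0
Dom at joins:
  L2: preds {L0,L8}: {L0} ∩ {L0,L2,L5,L8} = {L0}; idom=L0
  L3: preds {L1,L2}: {L0,L1} ∩ {L0,L2} = {L0}; idom=L0
  L6: preds {L0,L3}: {L0} ∩ {L0,L3} = {L0}; idom=L0
  L9: preds {L1,L8}: {L0,L1} ∩ {L0,L2,L5,L8} = {L0}; idom=L0

Frontier:
  L2←L0: walk · to L0
  L2←L8: walk L8→L5→L2 to L0
  L3←L1: walk L1 to L0
  L3←L2: walk L2 to L0
  L6←L0: walk · to L0
  L6←L3: walk L3 to L0
  L9←L1: walk L1 to L0
  L9←L8: walk L8→L5→L2 to L0
  DF(L0)=∅
  DF(L1)={L3,L9}
  DF(L2)={L2,L3,L9}
  DF(L3)={L6}
  DF(L4)=∅
  DF(L5)={L2,L9}
  DF(L6)=∅
  DF(L7)=∅
  DF(L8)={L2,L9}
  DF(L9)=∅

φ for i: defs {L0,L2,L3,L4}
  DF⁺ = {L2,L3,L6,L9}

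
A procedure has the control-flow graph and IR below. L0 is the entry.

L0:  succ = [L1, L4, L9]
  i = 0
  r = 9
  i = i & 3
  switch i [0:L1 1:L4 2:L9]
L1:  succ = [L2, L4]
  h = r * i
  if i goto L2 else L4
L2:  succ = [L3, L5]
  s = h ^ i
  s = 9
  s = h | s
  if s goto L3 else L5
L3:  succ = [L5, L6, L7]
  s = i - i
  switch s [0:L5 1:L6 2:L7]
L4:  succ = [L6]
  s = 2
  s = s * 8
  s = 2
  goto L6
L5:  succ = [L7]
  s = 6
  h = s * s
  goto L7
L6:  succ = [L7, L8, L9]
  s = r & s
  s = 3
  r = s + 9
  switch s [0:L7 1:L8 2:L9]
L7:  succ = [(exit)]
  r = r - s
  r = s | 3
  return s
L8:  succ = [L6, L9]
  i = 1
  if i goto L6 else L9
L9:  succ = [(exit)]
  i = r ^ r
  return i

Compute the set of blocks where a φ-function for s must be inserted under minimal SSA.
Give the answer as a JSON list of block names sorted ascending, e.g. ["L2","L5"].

Answer: ["L5", "L6", "L7", "L9"]

Derivation:
idom tree: L1←L0 L2←L1 L3←L2 L4←L0 L5←L2 L6←L0 L7←L0 L8←L6 L9←L0
Join-block Dom:
  L4: preds {L0,L1}: {L0} ∩ {L0,L1} = {L0}; idom=L0
  L5: preds {L2,L3}: {L0,L1,L2} ∩ {L0,L1,L2,L3} = {L0,L1,L2}; idom=L2
  L6: preds {L3,L4,L8}: {L0,L1,L2,L3} ∩ {L0,L4} ∩ {L0,L6,L8} = {L0}; idom=L0
  L7: preds {L3,L5,L6}: {L0,L1,L2,L3} ∩ {L0,L1,L2,L5} ∩ {L0,L6} = {L0}; idom=L0
  L9: preds {L0,L6,L8}: {L0} ∩ {L0,L6} ∩ {L0,L6,L8} = {L0}; idom=L0

DF walk-up:
  L4←L0: walk · to L0
  L4←L1: walk L1 to L0
  L5←L2: walk · to L2
  L5←L3: walk L3 to L2
  L6←L3: walk L3→L2→L1 to L0
  L6←L4: walk L4 to L0
  L6←L8: walk L8→L6 to L0
  L7←L3: walk L3→L2→L1 to L0
  L7←L5: walk L5→L2→L1 to L0
  L7←L6: walk L6 to L0
  L9←L0: walk · to L0
  L9←L6: walk L6 to L0
  L9←L8: walk L8→L6 to L0
  L0 → ∅
  L1 → {L4,L6,L7}
  L2 → {L6,L7}
  L3 → {L5,L6,L7}
  L4 → {L6}
  L5 → {L7}
  L6 → {L6,L7,L9}
  L7 → ∅
  L8 → {L6,L9}
  L9 → ∅

φ for s: defs {L2,L3,L4,L5,L6}
  DF⁺ = {L5,L6,L7,L9}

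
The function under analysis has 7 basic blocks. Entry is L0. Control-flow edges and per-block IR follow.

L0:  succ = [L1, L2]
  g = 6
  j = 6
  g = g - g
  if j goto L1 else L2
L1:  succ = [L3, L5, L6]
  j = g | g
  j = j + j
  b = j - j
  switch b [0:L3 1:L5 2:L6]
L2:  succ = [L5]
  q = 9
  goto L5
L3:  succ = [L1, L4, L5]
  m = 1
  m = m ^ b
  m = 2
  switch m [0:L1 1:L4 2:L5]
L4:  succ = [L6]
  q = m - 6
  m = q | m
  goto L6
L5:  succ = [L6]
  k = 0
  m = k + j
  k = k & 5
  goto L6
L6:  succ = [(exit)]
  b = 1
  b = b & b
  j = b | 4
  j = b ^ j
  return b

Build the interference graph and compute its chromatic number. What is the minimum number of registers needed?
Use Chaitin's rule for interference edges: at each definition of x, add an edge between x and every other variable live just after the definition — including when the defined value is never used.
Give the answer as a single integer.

def/use:
  L0: {g,j} / ∅
  L1: {b,j} / {g}
  L2: {q} / ∅
  L3: {m} / {b}
  L4: {m,q} / {m}
  L5: {k,m} / {j}
  L6: {b,j} / ∅

Liveness:
  live L0: ∅→{g,j}
  live L1: {g}→{b,g,j}
  live L2: {j}→{j}
  live L3: {b,g,j}→{g,j,m}
  live L4: {m}→∅
  live L5: {j}→∅
  live L6: ∅→∅

Interference:
  b: {g,j,m}
  g: {b,j,m}
  j: {b,g,k,m,q}
  k: {j,m}
  m: {b,g,j,k,q}
  q: {j,m}

Chromatic number:
  clique {b,g,j,m} ⇒ need ≥ 4
  assign b→c2 g→c3 j→c0 k→c2 m→c1 q→c2 — no edge inside a register ⇒ χ ≤ 4
  χ = 4

Answer: 4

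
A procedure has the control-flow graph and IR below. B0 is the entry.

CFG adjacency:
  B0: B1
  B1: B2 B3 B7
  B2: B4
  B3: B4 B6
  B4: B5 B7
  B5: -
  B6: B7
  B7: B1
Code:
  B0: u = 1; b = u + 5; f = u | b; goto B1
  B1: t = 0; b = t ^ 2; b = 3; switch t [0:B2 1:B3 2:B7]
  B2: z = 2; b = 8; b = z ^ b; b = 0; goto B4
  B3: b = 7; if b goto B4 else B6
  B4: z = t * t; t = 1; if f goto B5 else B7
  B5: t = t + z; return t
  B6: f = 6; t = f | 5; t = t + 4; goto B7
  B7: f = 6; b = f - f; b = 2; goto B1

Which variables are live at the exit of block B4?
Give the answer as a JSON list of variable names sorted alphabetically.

Answer: ["t", "z"]

Derivation:
Block summaries:
  B0 def {b,f,u} use ∅
  B1 def {b,t} use ∅
  B2 def {b,z} use ∅
  B3 def {b} use ∅
  B4 def {t,z} use {f,t}
  B5 def {t} use {t,z}
  B6 def {f,t} use ∅
  B7 def {b,f} use ∅

Backward fixpoint:
  B0: in=∅ out={f}
  B1: in={f} out={f,t}
  B2: in={f,t} out={f,t}
  B3: in={f,t} out={f,t}
  B4: in={f,t} out={t,z}
  B5: in={t,z} out=∅
  B6: in=∅ out=∅
  B7: in=∅ out={f}

live-out(B4) = ["t", "z"]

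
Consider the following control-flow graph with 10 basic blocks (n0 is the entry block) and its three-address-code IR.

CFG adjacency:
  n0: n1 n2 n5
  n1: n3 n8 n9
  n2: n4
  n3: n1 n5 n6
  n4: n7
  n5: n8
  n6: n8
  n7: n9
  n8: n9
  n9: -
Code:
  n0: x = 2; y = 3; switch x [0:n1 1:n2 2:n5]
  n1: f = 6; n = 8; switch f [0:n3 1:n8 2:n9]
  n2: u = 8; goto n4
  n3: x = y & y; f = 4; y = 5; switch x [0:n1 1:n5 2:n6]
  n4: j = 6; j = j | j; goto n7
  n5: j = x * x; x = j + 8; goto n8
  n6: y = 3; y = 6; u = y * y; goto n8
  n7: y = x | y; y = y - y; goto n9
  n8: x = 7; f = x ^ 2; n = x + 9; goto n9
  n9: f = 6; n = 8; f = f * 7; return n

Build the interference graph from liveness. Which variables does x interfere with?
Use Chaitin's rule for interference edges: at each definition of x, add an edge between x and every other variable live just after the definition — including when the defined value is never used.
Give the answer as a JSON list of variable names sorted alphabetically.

Answer: ["f", "j", "u", "y"]

Working:
def/use:
  n0: def={x,y} ue=∅
  n1: def={f,n} ue=∅
  n2: def={u} ue=∅
  n3: def={f,x,y} ue={y}
  n4: def={j} ue=∅
  n5: def={j,x} ue={x}
  n6: def={u,y} ue=∅
  n7: def={y} ue={x,y}
  n8: def={f,n,x} ue=∅
  n9: def={f,n} ue=∅

Backward fixpoint:
  live n0: ∅→{x,y}
  live n1: {y}→{y}
  live n2: {x,y}→{x,y}
  live n3: {y}→{x,y}
  live n4: {x,y}→{x,y}
  live n5: {x}→∅
  live n6: ∅→∅
  live n7: {x,y}→∅
  live n8: ∅→∅
  live n9: ∅→∅

Interference:
  f — {n,x,y}
  j — {x,y}
  n — {f,y}
  u — {x,y}
  x — {f,j,u,y}
  y — {f,j,n,u,x}

N(x) = ["f", "j", "u", "y"]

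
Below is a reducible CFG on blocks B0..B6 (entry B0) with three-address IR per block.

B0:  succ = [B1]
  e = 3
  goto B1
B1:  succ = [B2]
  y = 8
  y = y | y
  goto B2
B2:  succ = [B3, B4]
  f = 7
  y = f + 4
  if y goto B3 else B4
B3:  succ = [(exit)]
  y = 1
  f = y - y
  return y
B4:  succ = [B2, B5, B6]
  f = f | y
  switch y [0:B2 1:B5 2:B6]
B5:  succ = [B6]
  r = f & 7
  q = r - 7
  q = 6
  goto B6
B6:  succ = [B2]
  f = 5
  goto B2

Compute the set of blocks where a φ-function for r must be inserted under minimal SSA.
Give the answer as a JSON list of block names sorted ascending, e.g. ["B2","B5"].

idom tree: B1←B0 B2←B1 B3←B2 B4←B2 B5←B4 B6←B4
Dom at joins:
  B2: preds {B1,B4,B6}: {B0,B1} ∩ {B0,B1,B2,B4} ∩ {B0,B1,B2,B4,B6} = {B0,B1}; idom=B1
  B6: preds {B4,B5}: {B0,B1,B2,B4} ∩ {B0,B1,B2,B4,B5} = {B0,B1,B2,B4}; idom=B4

Frontier:
  B2←B1: walk · to B1
  B2←B4: walk B4→B2 to B1
  B2←B6: walk B6→B4→B2 to B1
  B6←B4: walk · to B4
  B6←B5: walk B5 to B4
  DF(B0)=∅
  DF(B1)=∅
  DF(B2)={B2}
  DF(B3)=∅
  DF(B4)={B2}
  DF(B5)={B6}
  DF(B6)={B2}

φ for r: defs {B5}
  DF⁺ = {B2,B6}

Answer: ["B2", "B6"]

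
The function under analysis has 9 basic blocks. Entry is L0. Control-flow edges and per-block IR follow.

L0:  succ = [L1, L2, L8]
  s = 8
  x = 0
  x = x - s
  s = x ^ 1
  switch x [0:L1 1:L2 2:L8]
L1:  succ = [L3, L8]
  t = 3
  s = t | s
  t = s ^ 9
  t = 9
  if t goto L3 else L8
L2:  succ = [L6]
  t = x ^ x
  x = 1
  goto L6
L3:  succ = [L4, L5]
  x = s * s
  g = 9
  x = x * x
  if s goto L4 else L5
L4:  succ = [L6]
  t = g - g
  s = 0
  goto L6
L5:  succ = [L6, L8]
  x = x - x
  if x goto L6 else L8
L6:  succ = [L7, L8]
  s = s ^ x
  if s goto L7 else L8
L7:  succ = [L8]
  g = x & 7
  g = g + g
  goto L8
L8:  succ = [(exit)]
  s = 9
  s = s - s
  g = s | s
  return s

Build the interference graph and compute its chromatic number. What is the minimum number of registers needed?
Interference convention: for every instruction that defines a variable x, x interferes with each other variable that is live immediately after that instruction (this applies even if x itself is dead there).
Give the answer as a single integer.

Block summaries:
  L0: def={s,x} ue=∅
  L1: def={s,t} ue={s}
  L2: def={t,x} ue={x}
  L3: def={g,x} ue={s}
  L4: def={s,t} ue={g}
  L5: def={x} ue={x}
  L6: def={s} ue={s,x}
  L7: def={g} ue={x}
  L8: def={g,s} ue=∅

Backward fixpoint:
  live L0: ∅→{s,x}
  live L1: {s}→{s}
  live L2: {s,x}→{s,x}
  live L3: {s}→{g,s,x}
  live L4: {g,x}→{s,x}
  live L5: {s,x}→{s,x}
  live L6: {s,x}→{x}
  live L7: {x}→∅
  live L8: ∅→∅

Interference:
  g: {s,x}
  s: {g,t,x}
  t: {s,x}
  x: {g,s,t}

Chromatic number:
  {g,s,x} pairwise interfere (3-clique) ⇒ χ ≥ 3
  assign g→R2 s→R0 t→R2 x→R1 — no edge inside a register ⇒ χ ≤ 3
  χ = 3

Answer: 3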